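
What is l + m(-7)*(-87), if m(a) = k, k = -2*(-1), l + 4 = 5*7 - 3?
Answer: -146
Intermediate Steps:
l = 28 (l = -4 + (5*7 - 3) = -4 + (35 - 3) = -4 + 32 = 28)
k = 2
m(a) = 2
l + m(-7)*(-87) = 28 + 2*(-87) = 28 - 174 = -146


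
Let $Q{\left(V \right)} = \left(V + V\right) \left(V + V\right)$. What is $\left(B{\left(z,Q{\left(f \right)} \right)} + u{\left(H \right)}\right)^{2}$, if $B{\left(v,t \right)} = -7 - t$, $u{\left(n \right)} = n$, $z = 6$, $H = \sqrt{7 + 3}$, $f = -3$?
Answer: $\left(43 - \sqrt{10}\right)^{2} \approx 1587.0$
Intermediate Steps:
$H = \sqrt{10} \approx 3.1623$
$Q{\left(V \right)} = 4 V^{2}$ ($Q{\left(V \right)} = 2 V 2 V = 4 V^{2}$)
$\left(B{\left(z,Q{\left(f \right)} \right)} + u{\left(H \right)}\right)^{2} = \left(\left(-7 - 4 \left(-3\right)^{2}\right) + \sqrt{10}\right)^{2} = \left(\left(-7 - 4 \cdot 9\right) + \sqrt{10}\right)^{2} = \left(\left(-7 - 36\right) + \sqrt{10}\right)^{2} = \left(-43 + \sqrt{10}\right)^{2}$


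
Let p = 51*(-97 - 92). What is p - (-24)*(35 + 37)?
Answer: -7911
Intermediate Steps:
p = -9639 (p = 51*(-189) = -9639)
p - (-24)*(35 + 37) = -9639 - (-24)*(35 + 37) = -9639 - (-24)*72 = -9639 - 1*(-1728) = -9639 + 1728 = -7911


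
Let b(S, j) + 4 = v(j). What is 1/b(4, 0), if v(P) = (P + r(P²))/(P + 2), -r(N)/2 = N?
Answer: -¼ ≈ -0.25000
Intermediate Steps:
r(N) = -2*N
v(P) = (P - 2*P²)/(2 + P) (v(P) = (P - 2*P²)/(P + 2) = (P - 2*P²)/(2 + P))
b(S, j) = -4 + j*(1 - 2*j)/(2 + j)
1/b(4, 0) = 1/((-8 - 3*0 - 2*0²)/(2 + 0)) = 1/((-8 + 0 - 2*0)/2) = 1/((-8 + 0 + 0)/2) = 1/((½)*(-8)) = 1/(-4) = -¼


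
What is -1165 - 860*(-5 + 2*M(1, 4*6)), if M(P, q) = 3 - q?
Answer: 39255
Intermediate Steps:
-1165 - 860*(-5 + 2*M(1, 4*6)) = -1165 - 860*(-5 + 2*(3 - 4*6)) = -1165 - 860*(-5 + 2*(3 - 1*24)) = -1165 - 860*(-5 + 2*(3 - 24)) = -1165 - 860*(-5 + 2*(-21)) = -1165 - 860*(-5 - 42) = -1165 - 860*(-47) = -1165 + 40420 = 39255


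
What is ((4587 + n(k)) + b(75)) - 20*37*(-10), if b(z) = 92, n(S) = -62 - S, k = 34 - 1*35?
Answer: 12018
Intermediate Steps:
k = -1 (k = 34 - 35 = -1)
((4587 + n(k)) + b(75)) - 20*37*(-10) = ((4587 + (-62 - 1*(-1))) + 92) - 20*37*(-10) = ((4587 + (-62 + 1)) + 92) - 740*(-10) = ((4587 - 61) + 92) + 7400 = (4526 + 92) + 7400 = 4618 + 7400 = 12018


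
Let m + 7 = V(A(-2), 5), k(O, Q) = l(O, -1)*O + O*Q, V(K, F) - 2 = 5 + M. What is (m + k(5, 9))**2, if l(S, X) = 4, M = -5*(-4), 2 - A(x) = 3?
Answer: 7225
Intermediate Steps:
A(x) = -1 (A(x) = 2 - 1*3 = 2 - 3 = -1)
M = 20
V(K, F) = 27 (V(K, F) = 2 + (5 + 20) = 2 + 25 = 27)
k(O, Q) = 4*O + O*Q
m = 20 (m = -7 + 27 = 20)
(m + k(5, 9))**2 = (20 + 5*(4 + 9))**2 = (20 + 5*13)**2 = (20 + 65)**2 = 85**2 = 7225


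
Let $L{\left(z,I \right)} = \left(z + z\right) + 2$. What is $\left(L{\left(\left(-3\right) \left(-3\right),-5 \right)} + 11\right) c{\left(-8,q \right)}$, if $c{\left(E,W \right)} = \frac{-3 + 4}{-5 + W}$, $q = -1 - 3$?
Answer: $- \frac{31}{9} \approx -3.4444$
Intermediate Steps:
$L{\left(z,I \right)} = 2 + 2 z$ ($L{\left(z,I \right)} = 2 z + 2 = 2 + 2 z$)
$q = -4$
$c{\left(E,W \right)} = \frac{1}{-5 + W}$ ($c{\left(E,W \right)} = 1 \frac{1}{-5 + W} = \frac{1}{-5 + W}$)
$\left(L{\left(\left(-3\right) \left(-3\right),-5 \right)} + 11\right) c{\left(-8,q \right)} = \frac{\left(2 + 2 \left(\left(-3\right) \left(-3\right)\right)\right) + 11}{-5 - 4} = \frac{\left(2 + 2 \cdot 9\right) + 11}{-9} = \left(\left(2 + 18\right) + 11\right) \left(- \frac{1}{9}\right) = \left(20 + 11\right) \left(- \frac{1}{9}\right) = 31 \left(- \frac{1}{9}\right) = - \frac{31}{9}$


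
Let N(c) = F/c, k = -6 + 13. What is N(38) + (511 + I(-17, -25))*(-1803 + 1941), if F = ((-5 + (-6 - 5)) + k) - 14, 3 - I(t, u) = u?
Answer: 2826493/38 ≈ 74381.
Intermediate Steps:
I(t, u) = 3 - u
k = 7
F = -23 (F = ((-5 + (-6 - 5)) + 7) - 14 = ((-5 - 11) + 7) - 14 = (-16 + 7) - 14 = -9 - 14 = -23)
N(c) = -23/c
N(38) + (511 + I(-17, -25))*(-1803 + 1941) = -23/38 + (511 + (3 - 1*(-25)))*(-1803 + 1941) = -23*1/38 + (511 + (3 + 25))*138 = -23/38 + (511 + 28)*138 = -23/38 + 539*138 = -23/38 + 74382 = 2826493/38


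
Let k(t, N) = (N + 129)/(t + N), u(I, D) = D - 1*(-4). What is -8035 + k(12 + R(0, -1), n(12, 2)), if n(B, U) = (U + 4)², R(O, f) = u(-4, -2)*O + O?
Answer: -128505/16 ≈ -8031.6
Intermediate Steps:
u(I, D) = 4 + D (u(I, D) = D + 4 = 4 + D)
R(O, f) = 3*O (R(O, f) = (4 - 2)*O + O = 2*O + O = 3*O)
n(B, U) = (4 + U)²
k(t, N) = (129 + N)/(N + t)
-8035 + k(12 + R(0, -1), n(12, 2)) = -8035 + (129 + (4 + 2)²)/((4 + 2)² + (12 + 3*0)) = -8035 + (129 + 6²)/(6² + (12 + 0)) = -8035 + (129 + 36)/(36 + 12) = -8035 + 165/48 = -8035 + (1/48)*165 = -8035 + 55/16 = -128505/16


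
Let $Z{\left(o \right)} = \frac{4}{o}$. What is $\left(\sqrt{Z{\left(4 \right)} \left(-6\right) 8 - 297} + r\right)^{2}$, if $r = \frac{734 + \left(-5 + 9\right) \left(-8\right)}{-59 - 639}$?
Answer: $\frac{\left(351 - 349 i \sqrt{345}\right)^{2}}{121801} \approx -343.99 - 37.361 i$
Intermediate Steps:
$r = - \frac{351}{349}$ ($r = \frac{734 + 4 \left(-8\right)}{-698} = \left(734 - 32\right) \left(- \frac{1}{698}\right) = 702 \left(- \frac{1}{698}\right) = - \frac{351}{349} \approx -1.0057$)
$\left(\sqrt{Z{\left(4 \right)} \left(-6\right) 8 - 297} + r\right)^{2} = \left(\sqrt{\frac{4}{4} \left(-6\right) 8 - 297} - \frac{351}{349}\right)^{2} = \left(\sqrt{4 \cdot \frac{1}{4} \left(-6\right) 8 - 297} - \frac{351}{349}\right)^{2} = \left(\sqrt{1 \left(-6\right) 8 - 297} - \frac{351}{349}\right)^{2} = \left(\sqrt{\left(-6\right) 8 - 297} - \frac{351}{349}\right)^{2} = \left(\sqrt{-48 - 297} - \frac{351}{349}\right)^{2} = \left(\sqrt{-345} - \frac{351}{349}\right)^{2} = \left(i \sqrt{345} - \frac{351}{349}\right)^{2} = \left(- \frac{351}{349} + i \sqrt{345}\right)^{2}$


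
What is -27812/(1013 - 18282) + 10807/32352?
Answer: 1086399907/558686688 ≈ 1.9446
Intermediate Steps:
-27812/(1013 - 18282) + 10807/32352 = -27812/(-17269) + 10807*(1/32352) = -27812*(-1/17269) + 10807/32352 = 27812/17269 + 10807/32352 = 1086399907/558686688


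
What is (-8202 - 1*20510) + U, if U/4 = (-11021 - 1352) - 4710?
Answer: -97044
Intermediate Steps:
U = -68332 (U = 4*((-11021 - 1352) - 4710) = 4*(-12373 - 4710) = 4*(-17083) = -68332)
(-8202 - 1*20510) + U = (-8202 - 1*20510) - 68332 = (-8202 - 20510) - 68332 = -28712 - 68332 = -97044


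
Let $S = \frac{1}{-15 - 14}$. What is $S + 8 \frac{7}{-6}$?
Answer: $- \frac{815}{87} \approx -9.3678$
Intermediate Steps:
$S = - \frac{1}{29}$ ($S = \frac{1}{-29} = - \frac{1}{29} \approx -0.034483$)
$S + 8 \frac{7}{-6} = - \frac{1}{29} + 8 \frac{7}{-6} = - \frac{1}{29} + 8 \cdot 7 \left(- \frac{1}{6}\right) = - \frac{1}{29} + 8 \left(- \frac{7}{6}\right) = - \frac{1}{29} - \frac{28}{3} = - \frac{815}{87}$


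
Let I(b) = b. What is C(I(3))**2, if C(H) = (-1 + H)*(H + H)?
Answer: 144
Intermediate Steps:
C(H) = 2*H*(-1 + H) (C(H) = (-1 + H)*(2*H) = 2*H*(-1 + H))
C(I(3))**2 = (2*3*(-1 + 3))**2 = (2*3*2)**2 = 12**2 = 144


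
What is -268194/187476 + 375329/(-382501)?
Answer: -28824942133/11951626246 ≈ -2.4118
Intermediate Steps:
-268194/187476 + 375329/(-382501) = -268194*1/187476 + 375329*(-1/382501) = -44699/31246 - 375329/382501 = -28824942133/11951626246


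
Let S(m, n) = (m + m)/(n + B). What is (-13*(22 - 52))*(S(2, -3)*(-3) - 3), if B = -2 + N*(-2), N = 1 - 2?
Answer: 390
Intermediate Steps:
N = -1
B = 0 (B = -2 - 1*(-2) = -2 + 2 = 0)
S(m, n) = 2*m/n (S(m, n) = (m + m)/(n + 0) = (2*m)/n = 2*m/n)
(-13*(22 - 52))*(S(2, -3)*(-3) - 3) = (-13*(22 - 52))*((2*2/(-3))*(-3) - 3) = (-13*(-30))*((2*2*(-⅓))*(-3) - 3) = 390*(-4/3*(-3) - 3) = 390*(4 - 3) = 390*1 = 390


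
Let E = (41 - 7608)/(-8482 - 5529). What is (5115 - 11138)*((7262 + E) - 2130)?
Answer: -433126090437/14011 ≈ -3.0913e+7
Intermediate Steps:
E = 7567/14011 (E = -7567/(-14011) = -7567*(-1/14011) = 7567/14011 ≈ 0.54008)
(5115 - 11138)*((7262 + E) - 2130) = (5115 - 11138)*((7262 + 7567/14011) - 2130) = -6023*(101755449/14011 - 2130) = -6023*71912019/14011 = -433126090437/14011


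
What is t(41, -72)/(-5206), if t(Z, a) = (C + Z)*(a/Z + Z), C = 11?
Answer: -41834/106723 ≈ -0.39199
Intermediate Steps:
t(Z, a) = (11 + Z)*(Z + a/Z) (t(Z, a) = (11 + Z)*(a/Z + Z) = (11 + Z)*(Z + a/Z))
t(41, -72)/(-5206) = (-72 + 41**2 + 11*41 + 11*(-72)/41)/(-5206) = (-72 + 1681 + 451 + 11*(-72)*(1/41))*(-1/5206) = (-72 + 1681 + 451 - 792/41)*(-1/5206) = (83668/41)*(-1/5206) = -41834/106723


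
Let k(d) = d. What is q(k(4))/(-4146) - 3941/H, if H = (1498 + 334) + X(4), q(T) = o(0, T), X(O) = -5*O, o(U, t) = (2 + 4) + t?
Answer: -2726251/1252092 ≈ -2.1774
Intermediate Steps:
o(U, t) = 6 + t
q(T) = 6 + T
H = 1812 (H = (1498 + 334) - 5*4 = 1832 - 20 = 1812)
q(k(4))/(-4146) - 3941/H = (6 + 4)/(-4146) - 3941/1812 = 10*(-1/4146) - 3941*1/1812 = -5/2073 - 3941/1812 = -2726251/1252092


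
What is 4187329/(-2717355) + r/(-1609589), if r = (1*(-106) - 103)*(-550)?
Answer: -7052238655031/4373824717095 ≈ -1.6124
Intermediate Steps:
r = 114950 (r = (-106 - 103)*(-550) = -209*(-550) = 114950)
4187329/(-2717355) + r/(-1609589) = 4187329/(-2717355) + 114950/(-1609589) = 4187329*(-1/2717355) + 114950*(-1/1609589) = -4187329/2717355 - 114950/1609589 = -7052238655031/4373824717095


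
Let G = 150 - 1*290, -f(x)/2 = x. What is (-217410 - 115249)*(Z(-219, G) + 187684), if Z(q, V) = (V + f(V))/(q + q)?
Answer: -13673191728434/219 ≈ -6.2435e+10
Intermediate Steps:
f(x) = -2*x
G = -140 (G = 150 - 290 = -140)
Z(q, V) = -V/(2*q) (Z(q, V) = (V - 2*V)/(q + q) = (-V)/((2*q)) = (-V)*(1/(2*q)) = -V/(2*q))
(-217410 - 115249)*(Z(-219, G) + 187684) = (-217410 - 115249)*(-½*(-140)/(-219) + 187684) = -332659*(-½*(-140)*(-1/219) + 187684) = -332659*(-70/219 + 187684) = -332659*41102726/219 = -13673191728434/219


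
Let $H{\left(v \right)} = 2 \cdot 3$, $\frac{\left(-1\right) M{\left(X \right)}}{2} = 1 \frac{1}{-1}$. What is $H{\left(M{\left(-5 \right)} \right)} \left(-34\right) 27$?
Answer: $-5508$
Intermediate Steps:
$M{\left(X \right)} = 2$ ($M{\left(X \right)} = - 2 \cdot 1 \frac{1}{-1} = - 2 \cdot 1 \left(-1\right) = \left(-2\right) \left(-1\right) = 2$)
$H{\left(v \right)} = 6$
$H{\left(M{\left(-5 \right)} \right)} \left(-34\right) 27 = 6 \left(-34\right) 27 = \left(-204\right) 27 = -5508$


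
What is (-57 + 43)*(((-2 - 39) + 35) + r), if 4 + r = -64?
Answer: 1036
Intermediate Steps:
r = -68 (r = -4 - 64 = -68)
(-57 + 43)*(((-2 - 39) + 35) + r) = (-57 + 43)*(((-2 - 39) + 35) - 68) = -14*((-41 + 35) - 68) = -14*(-6 - 68) = -14*(-74) = 1036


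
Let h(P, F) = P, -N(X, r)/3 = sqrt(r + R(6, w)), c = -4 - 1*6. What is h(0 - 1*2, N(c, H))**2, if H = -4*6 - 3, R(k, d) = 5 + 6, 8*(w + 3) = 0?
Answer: 4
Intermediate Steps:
w = -3 (w = -3 + (1/8)*0 = -3 + 0 = -3)
R(k, d) = 11
H = -27 (H = -24 - 3 = -27)
c = -10 (c = -4 - 6 = -10)
N(X, r) = -3*sqrt(11 + r) (N(X, r) = -3*sqrt(r + 11) = -3*sqrt(11 + r))
h(0 - 1*2, N(c, H))**2 = (0 - 1*2)**2 = (0 - 2)**2 = (-2)**2 = 4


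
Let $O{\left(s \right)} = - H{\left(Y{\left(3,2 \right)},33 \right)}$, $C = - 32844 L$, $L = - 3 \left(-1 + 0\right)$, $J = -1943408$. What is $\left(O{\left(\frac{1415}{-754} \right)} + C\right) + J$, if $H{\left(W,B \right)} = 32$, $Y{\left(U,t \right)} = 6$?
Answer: $-2041972$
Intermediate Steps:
$L = 3$ ($L = \left(-3\right) \left(-1\right) = 3$)
$C = -98532$ ($C = \left(-32844\right) 3 = -98532$)
$O{\left(s \right)} = -32$ ($O{\left(s \right)} = \left(-1\right) 32 = -32$)
$\left(O{\left(\frac{1415}{-754} \right)} + C\right) + J = \left(-32 - 98532\right) - 1943408 = -98564 - 1943408 = -2041972$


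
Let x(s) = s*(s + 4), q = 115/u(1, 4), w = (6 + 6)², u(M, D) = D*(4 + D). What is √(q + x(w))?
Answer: √1364198/8 ≈ 146.00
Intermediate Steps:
w = 144 (w = 12² = 144)
q = 115/32 (q = 115/((4*(4 + 4))) = 115/((4*8)) = 115/32 ≈ 3.5938)
x(s) = s*(4 + s)
√(q + x(w)) = √(115/32 + 144*(4 + 144)) = √(115/32 + 144*148) = √(115/32 + 21312) = √(682099/32) = √1364198/8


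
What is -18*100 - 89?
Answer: -1889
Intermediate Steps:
-18*100 - 89 = -1800 - 89 = -1889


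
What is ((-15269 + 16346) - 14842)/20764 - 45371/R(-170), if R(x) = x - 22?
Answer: 234860141/996672 ≈ 235.64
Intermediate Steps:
R(x) = -22 + x
((-15269 + 16346) - 14842)/20764 - 45371/R(-170) = ((-15269 + 16346) - 14842)/20764 - 45371/(-22 - 170) = (1077 - 14842)*(1/20764) - 45371/(-192) = -13765*1/20764 - 45371*(-1/192) = -13765/20764 + 45371/192 = 234860141/996672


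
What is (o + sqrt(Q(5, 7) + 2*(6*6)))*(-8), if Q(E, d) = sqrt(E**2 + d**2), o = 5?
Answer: -40 - 8*sqrt(72 + sqrt(74)) ≈ -111.82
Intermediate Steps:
(o + sqrt(Q(5, 7) + 2*(6*6)))*(-8) = (5 + sqrt(sqrt(5**2 + 7**2) + 2*(6*6)))*(-8) = (5 + sqrt(sqrt(25 + 49) + 2*36))*(-8) = (5 + sqrt(sqrt(74) + 72))*(-8) = (5 + sqrt(72 + sqrt(74)))*(-8) = -40 - 8*sqrt(72 + sqrt(74))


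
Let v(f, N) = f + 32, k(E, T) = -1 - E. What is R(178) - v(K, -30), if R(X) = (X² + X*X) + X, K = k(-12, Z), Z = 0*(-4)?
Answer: 63503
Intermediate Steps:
Z = 0
K = 11 (K = -1 - 1*(-12) = -1 + 12 = 11)
v(f, N) = 32 + f
R(X) = X + 2*X² (R(X) = (X² + X²) + X = 2*X² + X = X + 2*X²)
R(178) - v(K, -30) = 178*(1 + 2*178) - (32 + 11) = 178*(1 + 356) - 1*43 = 178*357 - 43 = 63546 - 43 = 63503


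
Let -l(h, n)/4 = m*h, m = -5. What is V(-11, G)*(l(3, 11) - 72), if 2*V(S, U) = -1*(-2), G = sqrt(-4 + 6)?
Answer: -12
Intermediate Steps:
l(h, n) = 20*h (l(h, n) = -(-20)*h = 20*h)
G = sqrt(2) ≈ 1.4142
V(S, U) = 1 (V(S, U) = (-1*(-2))/2 = (1/2)*2 = 1)
V(-11, G)*(l(3, 11) - 72) = 1*(20*3 - 72) = 1*(60 - 72) = 1*(-12) = -12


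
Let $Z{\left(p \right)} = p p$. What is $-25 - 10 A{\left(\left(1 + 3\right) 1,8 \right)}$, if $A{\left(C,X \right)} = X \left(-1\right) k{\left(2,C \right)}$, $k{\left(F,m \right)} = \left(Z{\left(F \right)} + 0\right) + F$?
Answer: $455$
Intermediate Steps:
$Z{\left(p \right)} = p^{2}$
$k{\left(F,m \right)} = F + F^{2}$ ($k{\left(F,m \right)} = \left(F^{2} + 0\right) + F = F^{2} + F = F + F^{2}$)
$A{\left(C,X \right)} = - 6 X$ ($A{\left(C,X \right)} = X \left(-1\right) 2 \left(1 + 2\right) = - X 2 \cdot 3 = - X 6 = - 6 X$)
$-25 - 10 A{\left(\left(1 + 3\right) 1,8 \right)} = -25 - 10 \left(\left(-6\right) 8\right) = -25 - -480 = -25 + 480 = 455$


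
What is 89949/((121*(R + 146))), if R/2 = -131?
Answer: -89949/14036 ≈ -6.4084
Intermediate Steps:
R = -262 (R = 2*(-131) = -262)
89949/((121*(R + 146))) = 89949/((121*(-262 + 146))) = 89949/((121*(-116))) = 89949/(-14036) = 89949*(-1/14036) = -89949/14036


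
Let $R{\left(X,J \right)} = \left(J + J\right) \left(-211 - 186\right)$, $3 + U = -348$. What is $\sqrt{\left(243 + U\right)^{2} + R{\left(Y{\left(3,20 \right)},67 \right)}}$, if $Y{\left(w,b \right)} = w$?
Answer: $i \sqrt{41534} \approx 203.8 i$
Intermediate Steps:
$U = -351$ ($U = -3 - 348 = -351$)
$R{\left(X,J \right)} = - 794 J$ ($R{\left(X,J \right)} = 2 J \left(-397\right) = - 794 J$)
$\sqrt{\left(243 + U\right)^{2} + R{\left(Y{\left(3,20 \right)},67 \right)}} = \sqrt{\left(243 - 351\right)^{2} - 53198} = \sqrt{\left(-108\right)^{2} - 53198} = \sqrt{11664 - 53198} = \sqrt{-41534} = i \sqrt{41534}$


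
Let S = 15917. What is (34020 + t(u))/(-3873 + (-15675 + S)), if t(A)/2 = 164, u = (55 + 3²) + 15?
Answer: -34348/3631 ≈ -9.4597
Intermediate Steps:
u = 79 (u = (55 + 9) + 15 = 64 + 15 = 79)
t(A) = 328 (t(A) = 2*164 = 328)
(34020 + t(u))/(-3873 + (-15675 + S)) = (34020 + 328)/(-3873 + (-15675 + 15917)) = 34348/(-3873 + 242) = 34348/(-3631) = 34348*(-1/3631) = -34348/3631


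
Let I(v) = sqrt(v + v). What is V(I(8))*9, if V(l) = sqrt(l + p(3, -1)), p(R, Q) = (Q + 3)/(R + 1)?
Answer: 27*sqrt(2)/2 ≈ 19.092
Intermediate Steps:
p(R, Q) = (3 + Q)/(1 + R)
I(v) = sqrt(2)*sqrt(v) (I(v) = sqrt(2*v) = sqrt(2)*sqrt(v))
V(l) = sqrt(1/2 + l) (V(l) = sqrt(l + (3 - 1)/(1 + 3)) = sqrt(l + 2/4) = sqrt(l + (1/4)*2) = sqrt(l + 1/2) = sqrt(1/2 + l))
V(I(8))*9 = (sqrt(2 + 4*(sqrt(2)*sqrt(8)))/2)*9 = (sqrt(2 + 4*(sqrt(2)*(2*sqrt(2))))/2)*9 = (sqrt(2 + 4*4)/2)*9 = (sqrt(2 + 16)/2)*9 = (sqrt(18)/2)*9 = ((3*sqrt(2))/2)*9 = (3*sqrt(2)/2)*9 = 27*sqrt(2)/2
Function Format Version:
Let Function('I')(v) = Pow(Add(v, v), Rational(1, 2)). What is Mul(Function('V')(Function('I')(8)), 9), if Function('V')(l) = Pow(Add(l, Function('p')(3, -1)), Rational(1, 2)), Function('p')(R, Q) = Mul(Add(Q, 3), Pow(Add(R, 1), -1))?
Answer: Mul(Rational(27, 2), Pow(2, Rational(1, 2))) ≈ 19.092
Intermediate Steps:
Function('p')(R, Q) = Mul(Pow(Add(1, R), -1), Add(3, Q)) (Function('p')(R, Q) = Mul(Add(3, Q), Pow(Add(1, R), -1)) = Mul(Pow(Add(1, R), -1), Add(3, Q)))
Function('I')(v) = Mul(Pow(2, Rational(1, 2)), Pow(v, Rational(1, 2))) (Function('I')(v) = Pow(Mul(2, v), Rational(1, 2)) = Mul(Pow(2, Rational(1, 2)), Pow(v, Rational(1, 2))))
Function('V')(l) = Pow(Add(Rational(1, 2), l), Rational(1, 2)) (Function('V')(l) = Pow(Add(l, Mul(Pow(Add(1, 3), -1), Add(3, -1))), Rational(1, 2)) = Pow(Add(l, Mul(Pow(4, -1), 2)), Rational(1, 2)) = Pow(Add(l, Mul(Rational(1, 4), 2)), Rational(1, 2)) = Pow(Add(l, Rational(1, 2)), Rational(1, 2)) = Pow(Add(Rational(1, 2), l), Rational(1, 2)))
Mul(Function('V')(Function('I')(8)), 9) = Mul(Mul(Rational(1, 2), Pow(Add(2, Mul(4, Mul(Pow(2, Rational(1, 2)), Pow(8, Rational(1, 2))))), Rational(1, 2))), 9) = Mul(Mul(Rational(1, 2), Pow(Add(2, Mul(4, Mul(Pow(2, Rational(1, 2)), Mul(2, Pow(2, Rational(1, 2)))))), Rational(1, 2))), 9) = Mul(Mul(Rational(1, 2), Pow(Add(2, Mul(4, 4)), Rational(1, 2))), 9) = Mul(Mul(Rational(1, 2), Pow(Add(2, 16), Rational(1, 2))), 9) = Mul(Mul(Rational(1, 2), Pow(18, Rational(1, 2))), 9) = Mul(Mul(Rational(1, 2), Mul(3, Pow(2, Rational(1, 2)))), 9) = Mul(Mul(Rational(3, 2), Pow(2, Rational(1, 2))), 9) = Mul(Rational(27, 2), Pow(2, Rational(1, 2)))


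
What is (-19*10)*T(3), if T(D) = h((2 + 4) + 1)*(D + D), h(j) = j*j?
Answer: -55860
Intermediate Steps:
h(j) = j²
T(D) = 98*D (T(D) = ((2 + 4) + 1)²*(D + D) = (6 + 1)²*(2*D) = 7²*(2*D) = 49*(2*D) = 98*D)
(-19*10)*T(3) = (-19*10)*(98*3) = -190*294 = -55860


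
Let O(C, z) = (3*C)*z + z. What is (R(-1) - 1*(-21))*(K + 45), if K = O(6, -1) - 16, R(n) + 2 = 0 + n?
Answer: 180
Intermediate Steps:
O(C, z) = z + 3*C*z (O(C, z) = 3*C*z + z = z + 3*C*z)
R(n) = -2 + n (R(n) = -2 + (0 + n) = -2 + n)
K = -35 (K = -(1 + 3*6) - 16 = -(1 + 18) - 16 = -1*19 - 16 = -19 - 16 = -35)
(R(-1) - 1*(-21))*(K + 45) = ((-2 - 1) - 1*(-21))*(-35 + 45) = (-3 + 21)*10 = 18*10 = 180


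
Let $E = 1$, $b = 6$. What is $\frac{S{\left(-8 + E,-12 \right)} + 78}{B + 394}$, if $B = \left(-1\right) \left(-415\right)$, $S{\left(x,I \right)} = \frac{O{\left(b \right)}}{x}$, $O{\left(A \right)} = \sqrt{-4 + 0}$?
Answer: $\frac{78}{809} - \frac{2 i}{5663} \approx 0.096415 - 0.00035317 i$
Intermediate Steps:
$O{\left(A \right)} = 2 i$ ($O{\left(A \right)} = \sqrt{-4} = 2 i$)
$S{\left(x,I \right)} = \frac{2 i}{x}$
$B = 415$
$\frac{S{\left(-8 + E,-12 \right)} + 78}{B + 394} = \frac{\frac{2 i}{-8 + 1} + 78}{415 + 394} = \frac{\frac{2 i}{-7} + 78}{809} = \left(2 i \left(- \frac{1}{7}\right) + 78\right) \frac{1}{809} = \left(- \frac{2 i}{7} + 78\right) \frac{1}{809} = \left(78 - \frac{2 i}{7}\right) \frac{1}{809} = \frac{78}{809} - \frac{2 i}{5663}$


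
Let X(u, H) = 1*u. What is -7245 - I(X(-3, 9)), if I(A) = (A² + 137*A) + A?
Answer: -6840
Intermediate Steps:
X(u, H) = u
I(A) = A² + 138*A
-7245 - I(X(-3, 9)) = -7245 - (-3)*(138 - 3) = -7245 - (-3)*135 = -7245 - 1*(-405) = -7245 + 405 = -6840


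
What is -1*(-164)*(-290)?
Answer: -47560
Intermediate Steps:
-1*(-164)*(-290) = 164*(-290) = -47560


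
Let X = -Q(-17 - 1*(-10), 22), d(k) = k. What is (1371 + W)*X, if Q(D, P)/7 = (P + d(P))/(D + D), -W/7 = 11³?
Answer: -174812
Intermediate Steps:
W = -9317 (W = -7*11³ = -7*1331 = -9317)
Q(D, P) = 7*P/D (Q(D, P) = 7*((P + P)/(D + D)) = 7*((2*P)/((2*D))) = 7*((2*P)*(1/(2*D))) = 7*(P/D) = 7*P/D)
X = 22 (X = -7*22/(-17 - 1*(-10)) = -7*22/(-17 + 10) = -7*22/(-7) = -7*22*(-1)/7 = -1*(-22) = 22)
(1371 + W)*X = (1371 - 9317)*22 = -7946*22 = -174812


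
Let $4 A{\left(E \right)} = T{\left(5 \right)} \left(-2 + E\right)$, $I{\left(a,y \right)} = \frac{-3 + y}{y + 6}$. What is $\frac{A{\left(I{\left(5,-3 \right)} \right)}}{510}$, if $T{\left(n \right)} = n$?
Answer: $- \frac{1}{102} \approx -0.0098039$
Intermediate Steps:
$I{\left(a,y \right)} = \frac{-3 + y}{6 + y}$
$A{\left(E \right)} = - \frac{5}{2} + \frac{5 E}{4}$ ($A{\left(E \right)} = \frac{5 \left(-2 + E\right)}{4} = \frac{-10 + 5 E}{4} = - \frac{5}{2} + \frac{5 E}{4}$)
$\frac{A{\left(I{\left(5,-3 \right)} \right)}}{510} = \frac{- \frac{5}{2} + \frac{5 \frac{-3 - 3}{6 - 3}}{4}}{510} = \left(- \frac{5}{2} + \frac{5 \cdot \frac{1}{3} \left(-6\right)}{4}\right) \frac{1}{510} = \left(- \frac{5}{2} + \frac{5}{4} \left(-2\right)\right) \frac{1}{510} = \left(- \frac{5}{2} - \frac{5}{2}\right) \frac{1}{510} = \left(-5\right) \frac{1}{510} = - \frac{1}{102}$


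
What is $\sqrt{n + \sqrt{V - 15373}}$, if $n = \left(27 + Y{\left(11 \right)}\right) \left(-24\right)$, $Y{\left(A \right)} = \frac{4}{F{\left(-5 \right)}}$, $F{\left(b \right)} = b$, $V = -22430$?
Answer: $\frac{\sqrt{-15720 + 25 i \sqrt{37803}}}{5} \approx 3.8323 + 25.367 i$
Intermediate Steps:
$Y{\left(A \right)} = - \frac{4}{5}$ ($Y{\left(A \right)} = \frac{4}{-5} = 4 \left(- \frac{1}{5}\right) = - \frac{4}{5}$)
$n = - \frac{3144}{5}$ ($n = \left(27 - \frac{4}{5}\right) \left(-24\right) = \frac{131}{5} \left(-24\right) = - \frac{3144}{5} \approx -628.8$)
$\sqrt{n + \sqrt{V - 15373}} = \sqrt{- \frac{3144}{5} + \sqrt{-22430 - 15373}} = \sqrt{- \frac{3144}{5} + \sqrt{-37803}} = \sqrt{- \frac{3144}{5} + i \sqrt{37803}}$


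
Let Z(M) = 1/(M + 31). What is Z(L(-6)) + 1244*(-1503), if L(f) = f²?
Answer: -125272043/67 ≈ -1.8697e+6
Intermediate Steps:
Z(M) = 1/(31 + M)
Z(L(-6)) + 1244*(-1503) = 1/(31 + (-6)²) + 1244*(-1503) = 1/(31 + 36) - 1869732 = 1/67 - 1869732 = -125272043/67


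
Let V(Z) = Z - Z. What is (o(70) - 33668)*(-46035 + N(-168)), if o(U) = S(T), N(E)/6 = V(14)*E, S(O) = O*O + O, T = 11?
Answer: 1543829760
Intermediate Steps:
V(Z) = 0
S(O) = O + O² (S(O) = O² + O = O + O²)
N(E) = 0 (N(E) = 6*(0*E) = 6*0 = 0)
o(U) = 132 (o(U) = 11*(1 + 11) = 11*12 = 132)
(o(70) - 33668)*(-46035 + N(-168)) = (132 - 33668)*(-46035 + 0) = -33536*(-46035) = 1543829760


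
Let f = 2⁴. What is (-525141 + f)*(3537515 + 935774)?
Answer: -2349035886125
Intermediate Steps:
f = 16
(-525141 + f)*(3537515 + 935774) = (-525141 + 16)*(3537515 + 935774) = -525125*4473289 = -2349035886125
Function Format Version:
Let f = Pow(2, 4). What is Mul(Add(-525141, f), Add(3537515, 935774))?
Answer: -2349035886125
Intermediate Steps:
f = 16
Mul(Add(-525141, f), Add(3537515, 935774)) = Mul(Add(-525141, 16), Add(3537515, 935774)) = Mul(-525125, 4473289) = -2349035886125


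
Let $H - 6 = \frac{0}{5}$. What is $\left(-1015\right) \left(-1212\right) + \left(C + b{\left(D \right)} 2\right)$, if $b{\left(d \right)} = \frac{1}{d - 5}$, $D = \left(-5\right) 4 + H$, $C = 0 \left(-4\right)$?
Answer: $\frac{23373418}{19} \approx 1.2302 \cdot 10^{6}$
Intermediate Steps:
$H = 6$ ($H = 6 + \frac{0}{5} = 6 + 0 \cdot \frac{1}{5} = 6 + 0 = 6$)
$C = 0$
$D = -14$ ($D = \left(-5\right) 4 + 6 = -20 + 6 = -14$)
$b{\left(d \right)} = \frac{1}{-5 + d}$
$\left(-1015\right) \left(-1212\right) + \left(C + b{\left(D \right)} 2\right) = \left(-1015\right) \left(-1212\right) + \left(0 + \frac{1}{-5 - 14} \cdot 2\right) = 1230180 + \left(0 + \frac{1}{-19} \cdot 2\right) = 1230180 + \left(0 - \frac{2}{19}\right) = 1230180 - \frac{2}{19} = \frac{23373418}{19}$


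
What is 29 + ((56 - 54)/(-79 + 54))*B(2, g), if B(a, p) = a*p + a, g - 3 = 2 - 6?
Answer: 29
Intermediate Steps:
g = -1 (g = 3 + (2 - 6) = 3 - 4 = -1)
B(a, p) = a + a*p
29 + ((56 - 54)/(-79 + 54))*B(2, g) = 29 + ((56 - 54)/(-79 + 54))*(2*(1 - 1)) = 29 + (2/(-25))*(2*0) = 29 + (2*(-1/25))*0 = 29 - 2/25*0 = 29 + 0 = 29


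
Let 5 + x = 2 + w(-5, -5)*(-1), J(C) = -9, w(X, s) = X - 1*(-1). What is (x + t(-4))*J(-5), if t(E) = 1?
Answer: -18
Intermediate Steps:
w(X, s) = 1 + X (w(X, s) = X + 1 = 1 + X)
x = 1 (x = -5 + (2 + (1 - 5)*(-1)) = -5 + (2 - 4*(-1)) = -5 + (2 + 4) = -5 + 6 = 1)
(x + t(-4))*J(-5) = (1 + 1)*(-9) = 2*(-9) = -18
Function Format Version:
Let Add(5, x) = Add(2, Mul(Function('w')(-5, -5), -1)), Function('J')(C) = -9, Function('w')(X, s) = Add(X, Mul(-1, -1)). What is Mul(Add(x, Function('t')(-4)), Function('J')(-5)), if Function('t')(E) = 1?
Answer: -18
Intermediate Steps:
Function('w')(X, s) = Add(1, X) (Function('w')(X, s) = Add(X, 1) = Add(1, X))
x = 1 (x = Add(-5, Add(2, Mul(Add(1, -5), -1))) = Add(-5, Add(2, Mul(-4, -1))) = Add(-5, Add(2, 4)) = Add(-5, 6) = 1)
Mul(Add(x, Function('t')(-4)), Function('J')(-5)) = Mul(Add(1, 1), -9) = Mul(2, -9) = -18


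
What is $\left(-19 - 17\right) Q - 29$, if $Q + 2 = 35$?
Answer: $-1217$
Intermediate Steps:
$Q = 33$ ($Q = -2 + 35 = 33$)
$\left(-19 - 17\right) Q - 29 = \left(-19 - 17\right) 33 - 29 = \left(-36\right) 33 - 29 = -1188 - 29 = -1217$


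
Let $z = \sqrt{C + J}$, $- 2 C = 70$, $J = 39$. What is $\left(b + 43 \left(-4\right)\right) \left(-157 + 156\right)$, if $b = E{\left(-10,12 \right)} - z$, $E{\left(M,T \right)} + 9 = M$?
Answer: $193$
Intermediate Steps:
$E{\left(M,T \right)} = -9 + M$
$C = -35$ ($C = \left(- \frac{1}{2}\right) 70 = -35$)
$z = 2$ ($z = \sqrt{-35 + 39} = \sqrt{4} = 2$)
$b = -21$ ($b = \left(-9 - 10\right) - 2 = -19 - 2 = -21$)
$\left(b + 43 \left(-4\right)\right) \left(-157 + 156\right) = \left(-21 + 43 \left(-4\right)\right) \left(-157 + 156\right) = \left(-21 - 172\right) \left(-1\right) = \left(-193\right) \left(-1\right) = 193$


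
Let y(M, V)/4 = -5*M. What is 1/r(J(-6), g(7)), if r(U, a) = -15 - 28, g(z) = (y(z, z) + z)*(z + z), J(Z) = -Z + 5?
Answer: -1/43 ≈ -0.023256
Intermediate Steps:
y(M, V) = -20*M (y(M, V) = 4*(-5*M) = -20*M)
J(Z) = 5 - Z
g(z) = -38*z² (g(z) = (-20*z + z)*(z + z) = (-19*z)*(2*z) = -38*z²)
r(U, a) = -43
1/r(J(-6), g(7)) = 1/(-43) = -1/43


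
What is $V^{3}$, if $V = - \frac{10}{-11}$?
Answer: $\frac{1000}{1331} \approx 0.75132$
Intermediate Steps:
$V = \frac{10}{11}$ ($V = \left(-10\right) \left(- \frac{1}{11}\right) = \frac{10}{11} \approx 0.90909$)
$V^{3} = \left(\frac{10}{11}\right)^{3} = \frac{1000}{1331}$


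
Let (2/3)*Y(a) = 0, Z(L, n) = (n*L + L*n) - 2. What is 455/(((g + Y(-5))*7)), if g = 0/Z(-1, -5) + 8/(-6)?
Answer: -195/4 ≈ -48.750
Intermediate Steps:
Z(L, n) = -2 + 2*L*n (Z(L, n) = (L*n + L*n) - 2 = 2*L*n - 2 = -2 + 2*L*n)
g = -4/3 (g = 0/(-2 + 2*(-1)*(-5)) + 8/(-6) = 0/(-2 + 10) + 8*(-1/6) = 0/8 - 4/3 = 0*(1/8) - 4/3 = 0 - 4/3 = -4/3 ≈ -1.3333)
Y(a) = 0 (Y(a) = (3/2)*0 = 0)
455/(((g + Y(-5))*7)) = 455/(((-4/3 + 0)*7)) = 455/((-4/3*7)) = 455/(-28/3) = 455*(-3/28) = -195/4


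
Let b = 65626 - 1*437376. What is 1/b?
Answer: -1/371750 ≈ -2.6900e-6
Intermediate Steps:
b = -371750 (b = 65626 - 437376 = -371750)
1/b = 1/(-371750) = -1/371750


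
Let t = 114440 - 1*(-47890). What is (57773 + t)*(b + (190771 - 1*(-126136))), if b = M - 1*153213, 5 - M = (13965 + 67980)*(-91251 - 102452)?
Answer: 3493729262551502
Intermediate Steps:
M = 15872992340 (M = 5 - (13965 + 67980)*(-91251 - 102452) = 5 - 81945*(-193703) = 5 - 1*(-15872992335) = 5 + 15872992335 = 15872992340)
b = 15872839127 (b = 15872992340 - 1*153213 = 15872992340 - 153213 = 15872839127)
t = 162330 (t = 114440 + 47890 = 162330)
(57773 + t)*(b + (190771 - 1*(-126136))) = (57773 + 162330)*(15872839127 + (190771 - 1*(-126136))) = 220103*(15872839127 + (190771 + 126136)) = 220103*(15872839127 + 316907) = 220103*15873156034 = 3493729262551502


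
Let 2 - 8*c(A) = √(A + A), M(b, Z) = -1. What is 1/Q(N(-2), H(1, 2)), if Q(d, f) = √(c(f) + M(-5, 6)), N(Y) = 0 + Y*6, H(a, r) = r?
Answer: -I ≈ -1.0*I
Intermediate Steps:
c(A) = ¼ - √2*√A/8 (c(A) = ¼ - √(A + A)/8 = ¼ - √2*√A/8)
N(Y) = 6*Y (N(Y) = 0 + 6*Y = 6*Y)
Q(d, f) = √(-¾ - √2*√f/8) (Q(d, f) = √((¼ - √2*√f/8) - 1) = √(-¾ - √2*√f/8))
1/Q(N(-2), H(1, 2)) = 1/(√(-12 - 2*√2*√2)/4) = 1/(√(-12 - 4)/4) = 1/(√(-16)/4) = 1/((4*I)/4) = 1/I = -I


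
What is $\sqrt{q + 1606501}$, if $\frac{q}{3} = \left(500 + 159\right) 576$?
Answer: $\sqrt{2745253} \approx 1656.9$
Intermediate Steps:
$q = 1138752$ ($q = 3 \left(500 + 159\right) 576 = 3 \cdot 659 \cdot 576 = 3 \cdot 379584 = 1138752$)
$\sqrt{q + 1606501} = \sqrt{1138752 + 1606501} = \sqrt{2745253}$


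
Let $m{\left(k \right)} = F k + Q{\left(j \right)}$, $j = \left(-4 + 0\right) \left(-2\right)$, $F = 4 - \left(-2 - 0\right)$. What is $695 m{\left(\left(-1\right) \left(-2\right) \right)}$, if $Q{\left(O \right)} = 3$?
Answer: $10425$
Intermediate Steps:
$F = 6$ ($F = 4 - \left(-2 + 0\right) = 4 - -2 = 4 + 2 = 6$)
$j = 8$ ($j = \left(-4\right) \left(-2\right) = 8$)
$m{\left(k \right)} = 3 + 6 k$ ($m{\left(k \right)} = 6 k + 3 = 3 + 6 k$)
$695 m{\left(\left(-1\right) \left(-2\right) \right)} = 695 \left(3 + 6 \left(\left(-1\right) \left(-2\right)\right)\right) = 695 \left(3 + 6 \cdot 2\right) = 695 \left(3 + 12\right) = 695 \cdot 15 = 10425$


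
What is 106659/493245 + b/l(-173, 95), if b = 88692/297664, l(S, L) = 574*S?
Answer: 87573617405567/404990186521760 ≈ 0.21624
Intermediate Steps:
b = 22173/74416 (b = 88692*(1/297664) = 22173/74416 ≈ 0.29796)
106659/493245 + b/l(-173, 95) = 106659/493245 + 22173/(74416*((574*(-173)))) = 106659*(1/493245) + (22173/74416)/(-99302) = 11851/54805 + (22173/74416)*(-1/99302) = 11851/54805 - 22173/7389657632 = 87573617405567/404990186521760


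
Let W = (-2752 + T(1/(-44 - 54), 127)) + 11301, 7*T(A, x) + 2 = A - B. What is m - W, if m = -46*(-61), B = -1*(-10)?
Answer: -3938521/686 ≈ -5741.3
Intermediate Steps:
B = 10
m = 2806
T(A, x) = -12/7 + A/7 (T(A, x) = -2/7 + (A - 1*10)/7 = -2/7 + (A - 10)/7 = -2/7 + (-10 + A)/7 = -2/7 + (-10/7 + A/7) = -12/7 + A/7)
W = 5863437/686 (W = (-2752 + (-12/7 + 1/(7*(-44 - 54)))) + 11301 = (-2752 + (-12/7 + (⅐)/(-98))) + 11301 = (-2752 + (-12/7 + (⅐)*(-1/98))) + 11301 = (-2752 + (-12/7 - 1/686)) + 11301 = (-2752 - 1177/686) + 11301 = -1889049/686 + 11301 = 5863437/686 ≈ 8547.3)
m - W = 2806 - 1*5863437/686 = 2806 - 5863437/686 = -3938521/686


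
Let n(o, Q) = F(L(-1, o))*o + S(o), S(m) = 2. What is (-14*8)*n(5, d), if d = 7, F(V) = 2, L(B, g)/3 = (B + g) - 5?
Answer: -1344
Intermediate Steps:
L(B, g) = -15 + 3*B + 3*g (L(B, g) = 3*((B + g) - 5) = 3*(-5 + B + g) = -15 + 3*B + 3*g)
n(o, Q) = 2 + 2*o (n(o, Q) = 2*o + 2 = 2 + 2*o)
(-14*8)*n(5, d) = (-14*8)*(2 + 2*5) = -112*(2 + 10) = -112*12 = -1344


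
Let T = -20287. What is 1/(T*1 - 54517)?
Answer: -1/74804 ≈ -1.3368e-5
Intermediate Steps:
1/(T*1 - 54517) = 1/(-20287*1 - 54517) = 1/(-20287 - 54517) = 1/(-74804) = -1/74804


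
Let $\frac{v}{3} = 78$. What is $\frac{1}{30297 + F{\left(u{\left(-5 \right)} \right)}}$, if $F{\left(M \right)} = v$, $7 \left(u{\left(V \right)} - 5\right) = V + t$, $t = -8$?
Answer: $\frac{1}{30531} \approx 3.2754 \cdot 10^{-5}$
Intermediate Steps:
$v = 234$ ($v = 3 \cdot 78 = 234$)
$u{\left(V \right)} = \frac{27}{7} + \frac{V}{7}$ ($u{\left(V \right)} = 5 + \frac{V - 8}{7} = 5 + \frac{-8 + V}{7} = 5 + \left(- \frac{8}{7} + \frac{V}{7}\right) = \frac{27}{7} + \frac{V}{7}$)
$F{\left(M \right)} = 234$
$\frac{1}{30297 + F{\left(u{\left(-5 \right)} \right)}} = \frac{1}{30297 + 234} = \frac{1}{30531}$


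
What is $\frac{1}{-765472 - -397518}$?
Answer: $- \frac{1}{367954} \approx -2.7177 \cdot 10^{-6}$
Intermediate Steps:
$\frac{1}{-765472 - -397518} = \frac{1}{-765472 + 397518} = \frac{1}{-367954} = - \frac{1}{367954}$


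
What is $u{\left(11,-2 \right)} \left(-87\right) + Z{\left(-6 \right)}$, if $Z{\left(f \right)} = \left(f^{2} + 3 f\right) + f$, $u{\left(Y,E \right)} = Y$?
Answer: $-945$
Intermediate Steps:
$Z{\left(f \right)} = f^{2} + 4 f$
$u{\left(11,-2 \right)} \left(-87\right) + Z{\left(-6 \right)} = 11 \left(-87\right) - 6 \left(4 - 6\right) = -957 - -12 = -957 + 12 = -945$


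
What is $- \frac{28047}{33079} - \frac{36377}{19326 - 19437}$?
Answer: $\frac{1200201566}{3671769} \approx 326.87$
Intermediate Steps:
$- \frac{28047}{33079} - \frac{36377}{19326 - 19437} = \left(-28047\right) \frac{1}{33079} - \frac{36377}{-111} = - \frac{28047}{33079} - - \frac{36377}{111} = - \frac{28047}{33079} + \frac{36377}{111} = \frac{1200201566}{3671769}$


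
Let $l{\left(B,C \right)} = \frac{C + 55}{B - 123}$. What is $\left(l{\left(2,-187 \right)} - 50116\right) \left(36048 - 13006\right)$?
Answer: $- \frac{12702225088}{11} \approx -1.1547 \cdot 10^{9}$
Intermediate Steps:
$l{\left(B,C \right)} = \frac{55 + C}{-123 + B}$
$\left(l{\left(2,-187 \right)} - 50116\right) \left(36048 - 13006\right) = \left(\frac{55 - 187}{-123 + 2} - 50116\right) \left(36048 - 13006\right) = \left(\frac{1}{-121} \left(-132\right) - 50116\right) 23042 = \left(\left(- \frac{1}{121}\right) \left(-132\right) - 50116\right) 23042 = \left(\frac{12}{11} - 50116\right) 23042 = \left(- \frac{551264}{11}\right) 23042 = - \frac{12702225088}{11}$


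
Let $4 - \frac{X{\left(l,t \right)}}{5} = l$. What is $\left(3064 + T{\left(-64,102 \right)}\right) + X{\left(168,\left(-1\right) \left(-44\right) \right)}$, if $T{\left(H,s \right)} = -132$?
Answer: $2112$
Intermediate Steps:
$X{\left(l,t \right)} = 20 - 5 l$
$\left(3064 + T{\left(-64,102 \right)}\right) + X{\left(168,\left(-1\right) \left(-44\right) \right)} = \left(3064 - 132\right) + \left(20 - 840\right) = 2932 + \left(20 - 840\right) = 2932 - 820 = 2112$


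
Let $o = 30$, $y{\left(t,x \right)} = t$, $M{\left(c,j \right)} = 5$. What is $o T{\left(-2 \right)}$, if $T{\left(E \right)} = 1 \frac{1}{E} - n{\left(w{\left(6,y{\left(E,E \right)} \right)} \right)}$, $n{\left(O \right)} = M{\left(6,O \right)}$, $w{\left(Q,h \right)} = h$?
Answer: $-165$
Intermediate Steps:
$n{\left(O \right)} = 5$
$T{\left(E \right)} = -5 + \frac{1}{E}$ ($T{\left(E \right)} = 1 \frac{1}{E} - 5 = \frac{1}{E} - 5 = -5 + \frac{1}{E}$)
$o T{\left(-2 \right)} = 30 \left(-5 + \frac{1}{-2}\right) = 30 \left(-5 - \frac{1}{2}\right) = 30 \left(- \frac{11}{2}\right) = -165$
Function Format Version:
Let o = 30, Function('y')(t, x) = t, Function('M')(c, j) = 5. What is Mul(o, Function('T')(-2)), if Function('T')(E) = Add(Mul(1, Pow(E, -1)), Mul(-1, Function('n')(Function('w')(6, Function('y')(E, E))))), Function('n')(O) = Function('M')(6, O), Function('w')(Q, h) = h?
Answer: -165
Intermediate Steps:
Function('n')(O) = 5
Function('T')(E) = Add(-5, Pow(E, -1)) (Function('T')(E) = Add(Mul(1, Pow(E, -1)), Mul(-1, 5)) = Add(Pow(E, -1), -5) = Add(-5, Pow(E, -1)))
Mul(o, Function('T')(-2)) = Mul(30, Add(-5, Pow(-2, -1))) = Mul(30, Add(-5, Rational(-1, 2))) = Mul(30, Rational(-11, 2)) = -165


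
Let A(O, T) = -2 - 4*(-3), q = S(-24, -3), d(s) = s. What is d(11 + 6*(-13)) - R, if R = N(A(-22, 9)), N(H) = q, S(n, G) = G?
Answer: -64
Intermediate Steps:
q = -3
A(O, T) = 10 (A(O, T) = -2 + 12 = 10)
N(H) = -3
R = -3
d(11 + 6*(-13)) - R = (11 + 6*(-13)) - 1*(-3) = (11 - 78) + 3 = -67 + 3 = -64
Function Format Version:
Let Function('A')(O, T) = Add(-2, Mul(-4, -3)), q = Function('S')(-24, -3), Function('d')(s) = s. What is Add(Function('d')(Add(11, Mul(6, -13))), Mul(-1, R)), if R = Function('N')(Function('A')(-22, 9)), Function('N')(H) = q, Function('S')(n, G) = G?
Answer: -64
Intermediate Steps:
q = -3
Function('A')(O, T) = 10 (Function('A')(O, T) = Add(-2, 12) = 10)
Function('N')(H) = -3
R = -3
Add(Function('d')(Add(11, Mul(6, -13))), Mul(-1, R)) = Add(Add(11, Mul(6, -13)), Mul(-1, -3)) = Add(Add(11, -78), 3) = Add(-67, 3) = -64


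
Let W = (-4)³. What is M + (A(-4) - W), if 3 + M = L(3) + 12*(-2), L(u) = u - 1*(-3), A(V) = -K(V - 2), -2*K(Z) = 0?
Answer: 43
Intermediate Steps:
K(Z) = 0 (K(Z) = -½*0 = 0)
A(V) = 0 (A(V) = -1*0 = 0)
L(u) = 3 + u (L(u) = u + 3 = 3 + u)
W = -64
M = -21 (M = -3 + ((3 + 3) + 12*(-2)) = -3 + (6 - 24) = -3 - 18 = -21)
M + (A(-4) - W) = -21 + (0 - 1*(-64)) = -21 + (0 + 64) = -21 + 64 = 43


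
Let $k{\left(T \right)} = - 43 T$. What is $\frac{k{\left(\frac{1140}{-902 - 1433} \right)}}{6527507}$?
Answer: $\frac{516}{160439251} \approx 3.2162 \cdot 10^{-6}$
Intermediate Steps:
$\frac{k{\left(\frac{1140}{-902 - 1433} \right)}}{6527507} = \frac{\left(-43\right) \frac{1140}{-902 - 1433}}{6527507} = - 43 \frac{1140}{-2335} \cdot \frac{1}{6527507} = - 43 \cdot 1140 \left(- \frac{1}{2335}\right) \frac{1}{6527507} = \left(-43\right) \left(- \frac{228}{467}\right) \frac{1}{6527507} = \frac{9804}{467} \cdot \frac{1}{6527507} = \frac{516}{160439251}$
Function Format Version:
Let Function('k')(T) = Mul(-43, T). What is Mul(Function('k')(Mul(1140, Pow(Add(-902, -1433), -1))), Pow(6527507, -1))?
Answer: Rational(516, 160439251) ≈ 3.2162e-6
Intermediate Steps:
Mul(Function('k')(Mul(1140, Pow(Add(-902, -1433), -1))), Pow(6527507, -1)) = Mul(Mul(-43, Mul(1140, Pow(Add(-902, -1433), -1))), Pow(6527507, -1)) = Mul(Mul(-43, Mul(1140, Pow(-2335, -1))), Rational(1, 6527507)) = Mul(Mul(-43, Mul(1140, Rational(-1, 2335))), Rational(1, 6527507)) = Mul(Mul(-43, Rational(-228, 467)), Rational(1, 6527507)) = Mul(Rational(9804, 467), Rational(1, 6527507)) = Rational(516, 160439251)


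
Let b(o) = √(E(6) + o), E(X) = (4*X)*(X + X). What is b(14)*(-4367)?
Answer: -4367*√302 ≈ -75890.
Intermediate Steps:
E(X) = 8*X² (E(X) = (4*X)*(2*X) = 8*X²)
b(o) = √(288 + o) (b(o) = √(8*6² + o) = √(8*36 + o) = √(288 + o))
b(14)*(-4367) = √(288 + 14)*(-4367) = √302*(-4367) = -4367*√302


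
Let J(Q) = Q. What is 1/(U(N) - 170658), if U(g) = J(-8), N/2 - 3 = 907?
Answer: -1/170666 ≈ -5.8594e-6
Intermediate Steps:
N = 1820 (N = 6 + 2*907 = 6 + 1814 = 1820)
U(g) = -8
1/(U(N) - 170658) = 1/(-8 - 170658) = 1/(-170666) = -1/170666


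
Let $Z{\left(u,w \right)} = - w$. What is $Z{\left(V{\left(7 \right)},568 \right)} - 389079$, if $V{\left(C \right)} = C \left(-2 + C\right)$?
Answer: $-389647$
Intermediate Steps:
$Z{\left(V{\left(7 \right)},568 \right)} - 389079 = \left(-1\right) 568 - 389079 = -568 - 389079 = -389647$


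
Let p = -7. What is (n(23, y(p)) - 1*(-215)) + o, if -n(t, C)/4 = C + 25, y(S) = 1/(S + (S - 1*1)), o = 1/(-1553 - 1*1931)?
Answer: 6023821/52260 ≈ 115.27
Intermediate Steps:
o = -1/3484 (o = 1/(-1553 - 1931) = 1/(-3484) = -1/3484 ≈ -0.00028703)
y(S) = 1/(-1 + 2*S) (y(S) = 1/(S + (S - 1)) = 1/(S + (-1 + S)) = 1/(-1 + 2*S))
n(t, C) = -100 - 4*C (n(t, C) = -4*(C + 25) = -4*(25 + C) = -100 - 4*C)
(n(23, y(p)) - 1*(-215)) + o = ((-100 - 4/(-1 + 2*(-7))) - 1*(-215)) - 1/3484 = ((-100 - 4/(-1 - 14)) + 215) - 1/3484 = ((-100 - 4/(-15)) + 215) - 1/3484 = ((-100 - 4*(-1/15)) + 215) - 1/3484 = ((-100 + 4/15) + 215) - 1/3484 = (-1496/15 + 215) - 1/3484 = 1729/15 - 1/3484 = 6023821/52260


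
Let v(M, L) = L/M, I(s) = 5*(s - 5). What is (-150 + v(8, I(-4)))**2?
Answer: 1550025/64 ≈ 24219.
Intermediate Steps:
I(s) = -25 + 5*s (I(s) = 5*(-5 + s) = -25 + 5*s)
(-150 + v(8, I(-4)))**2 = (-150 + (-25 + 5*(-4))/8)**2 = (-150 + (-25 - 20)*(1/8))**2 = (-150 - 45*1/8)**2 = (-150 - 45/8)**2 = (-1245/8)**2 = 1550025/64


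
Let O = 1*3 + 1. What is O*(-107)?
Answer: -428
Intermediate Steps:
O = 4 (O = 3 + 1 = 4)
O*(-107) = 4*(-107) = -428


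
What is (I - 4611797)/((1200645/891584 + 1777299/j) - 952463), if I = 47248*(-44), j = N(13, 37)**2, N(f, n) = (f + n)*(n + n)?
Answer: 5104084705246040000/726596283682192399 ≈ 7.0247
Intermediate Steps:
N(f, n) = 2*n*(f + n) (N(f, n) = (f + n)*(2*n) = 2*n*(f + n))
j = 13690000 (j = (2*37*(13 + 37))**2 = (2*37*50)**2 = 3700**2 = 13690000)
I = -2078912
(I - 4611797)/((1200645/891584 + 1777299/j) - 952463) = (-2078912 - 4611797)/((1200645/891584 + 1777299/13690000) - 952463) = -6690709/((1200645*(1/891584) + 1777299*(1/13690000)) - 952463) = -6690709/((1200645/891584 + 1777299/13690000) - 952463) = -6690709/(1126340087601/762861560000 - 952463) = -6690709/(-726596283682192399/762861560000) = -6690709*(-762861560000/726596283682192399) = 5104084705246040000/726596283682192399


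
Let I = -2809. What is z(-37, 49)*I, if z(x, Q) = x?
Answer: 103933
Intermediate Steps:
z(-37, 49)*I = -37*(-2809) = 103933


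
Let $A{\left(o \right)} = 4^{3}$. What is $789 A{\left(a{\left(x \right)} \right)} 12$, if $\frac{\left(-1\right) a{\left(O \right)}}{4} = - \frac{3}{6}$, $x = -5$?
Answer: $605952$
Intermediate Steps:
$a{\left(O \right)} = 2$ ($a{\left(O \right)} = - 4 \left(- \frac{3}{6}\right) = - 4 \left(\left(-3\right) \frac{1}{6}\right) = \left(-4\right) \left(- \frac{1}{2}\right) = 2$)
$A{\left(o \right)} = 64$
$789 A{\left(a{\left(x \right)} \right)} 12 = 789 \cdot 64 \cdot 12 = 789 \cdot 768 = 605952$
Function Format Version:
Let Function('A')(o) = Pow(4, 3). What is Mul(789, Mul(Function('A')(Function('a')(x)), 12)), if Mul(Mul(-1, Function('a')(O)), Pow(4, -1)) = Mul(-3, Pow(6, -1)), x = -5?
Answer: 605952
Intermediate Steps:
Function('a')(O) = 2 (Function('a')(O) = Mul(-4, Mul(-3, Pow(6, -1))) = Mul(-4, Mul(-3, Rational(1, 6))) = Mul(-4, Rational(-1, 2)) = 2)
Function('A')(o) = 64
Mul(789, Mul(Function('A')(Function('a')(x)), 12)) = Mul(789, Mul(64, 12)) = Mul(789, 768) = 605952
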